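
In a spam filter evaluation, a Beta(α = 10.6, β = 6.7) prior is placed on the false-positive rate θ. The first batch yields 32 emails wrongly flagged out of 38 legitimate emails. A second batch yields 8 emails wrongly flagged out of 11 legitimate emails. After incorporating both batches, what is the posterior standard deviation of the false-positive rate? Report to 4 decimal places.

0.0518

The Beta prior is conjugate to a Binomial/Bernoulli likelihood; the update adds successes to α and failures to β.
After batch 1: Beta(10.6+32, 6.7+6) = Beta(42.6, 12.7).
After batch 2: Beta(42.6+8, 12.7+3) = Beta(50.6, 15.7).
Var = αβ/((α+β)²(α+β+1)) = 50.6·15.7/(66.3²·67.3) = 0.00268539; SD = √0.00268539 = 0.0518.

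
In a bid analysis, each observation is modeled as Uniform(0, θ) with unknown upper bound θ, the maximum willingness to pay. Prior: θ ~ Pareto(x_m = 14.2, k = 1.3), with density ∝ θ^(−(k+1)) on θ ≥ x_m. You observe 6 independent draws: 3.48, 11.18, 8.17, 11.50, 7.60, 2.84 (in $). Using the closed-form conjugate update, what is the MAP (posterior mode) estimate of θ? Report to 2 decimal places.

14.20

A Pareto(scale x_m, shape k) prior on the upper bound θ of Uniform(0, θ) is conjugate: posterior is Pareto(max(x_m, max xᵢ), k + n).
Sample maximum = 11.50; prior scale x_m = 14.2 → posterior scale = max = 14.20.
Posterior shape = 1.3 + 6 = 7.3.
The Pareto density is decreasing on [x_m, ∞), so the mode is x_m = 14.20.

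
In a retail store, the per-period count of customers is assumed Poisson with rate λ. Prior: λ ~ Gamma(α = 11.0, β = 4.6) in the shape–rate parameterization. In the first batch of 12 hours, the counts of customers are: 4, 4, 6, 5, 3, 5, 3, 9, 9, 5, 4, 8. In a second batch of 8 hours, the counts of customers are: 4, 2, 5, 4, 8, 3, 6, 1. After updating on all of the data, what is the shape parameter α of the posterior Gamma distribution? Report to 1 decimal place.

109.0

With a Gamma(shape α, rate β) prior, the Poisson likelihood is conjugate: the posterior is Gamma(α + ΣXᵢ, β + n).
Batch 1: sum of counts S = 65 over n = 12 hours.
After batch 1: Gamma(α+S, β+n) = Gamma(11.0+65, 4.6+12) = Gamma(76.0, 16.6).
Batch 2: sum of counts S = 33 over n = 8 hours.
After batch 2: Gamma(α+S, β+n) = Gamma(76.0+33, 16.6+8) = Gamma(109.0, 24.6).
Posterior α = 109.0.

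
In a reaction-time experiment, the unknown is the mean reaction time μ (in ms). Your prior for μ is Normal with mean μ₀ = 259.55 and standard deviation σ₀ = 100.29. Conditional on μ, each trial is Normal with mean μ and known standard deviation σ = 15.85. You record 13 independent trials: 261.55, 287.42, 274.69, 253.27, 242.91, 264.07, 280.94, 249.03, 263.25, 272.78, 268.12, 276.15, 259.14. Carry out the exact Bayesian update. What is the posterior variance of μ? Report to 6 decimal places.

19.287750

For Normal data with known variance σ², a Normal(μ₀, σ₀²) prior on μ is conjugate. Posterior precision = 1/σ₀² + n/σ²; posterior mean is the precision-weighted average of μ₀ and x̄.
σ₀² = 100.29² = 10058.0841, σ² = 15.85² = 251.2225; σ² + n·σ₀² = 251.2225 + 13·10058.0841 = 131006.3158.
Posterior precision = 1/σ₀² + n/σ² = 1/10058.0841 + 13/251.2225 = (σ² + n·σ₀²)/(σ₀²σ²) = 131006.3158/(10058.0841·251.2225); posterior variance σₙ² = σ₀²σ²/(σ² + n·σ₀²) = 10058.0841·251.2225/131006.3158 = 19.287750.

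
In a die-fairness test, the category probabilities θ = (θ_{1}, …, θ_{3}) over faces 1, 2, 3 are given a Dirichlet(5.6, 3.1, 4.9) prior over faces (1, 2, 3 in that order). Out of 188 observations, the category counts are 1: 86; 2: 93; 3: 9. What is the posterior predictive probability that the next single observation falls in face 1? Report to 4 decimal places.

The Dirichlet prior is conjugate to the Multinomial likelihood: each posterior αⱼ = prior αⱼ + observed count nⱼ.
Posterior concentration: (91.6, 96.1, 13.9), total = 201.6.
P(next = 1 | data) = α_{1}/Σα = 0.4544.

0.4544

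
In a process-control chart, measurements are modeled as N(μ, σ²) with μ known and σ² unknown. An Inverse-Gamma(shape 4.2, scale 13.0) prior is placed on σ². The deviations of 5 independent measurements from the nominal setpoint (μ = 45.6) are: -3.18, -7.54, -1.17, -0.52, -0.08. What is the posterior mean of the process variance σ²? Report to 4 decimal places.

8.2991

With known mean μ and an Inverse-Gamma(α, β) prior on σ², the Normal likelihood is conjugate: posterior is Inv-Gamma(α + n/2, β + Σ(xᵢ−μ)²/2).
Σ(xᵢ−μ)² = (-3.18)² + (-7.54)² + (-1.17)² + (-0.52)² + (-0.08)² = 68.6097.
Posterior: Inv-Gamma(4.2 + 5/2, 13.0 + 68.6097/2) = Inv-Gamma(6.70, 47.30485).
E[σ²|data] = β/(α−1) = 47.30485/5.70 = 8.2991.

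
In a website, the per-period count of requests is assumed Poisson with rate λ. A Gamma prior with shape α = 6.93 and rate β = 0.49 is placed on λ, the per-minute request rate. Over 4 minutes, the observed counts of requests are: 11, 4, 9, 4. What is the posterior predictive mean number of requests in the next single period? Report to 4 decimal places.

7.7795

With a Gamma(shape α, rate β) prior, the Poisson likelihood is conjugate: the posterior is Gamma(α + ΣXᵢ, β + n).
Sum of counts S = 28 over n = 4 minutes.
Posterior: Gamma(α+S, β+n) = Gamma(6.93+28, 0.49+4) = Gamma(34.93, 4.49).
The predictive distribution for one future period is NegBinom with mean α/β = 7.7795.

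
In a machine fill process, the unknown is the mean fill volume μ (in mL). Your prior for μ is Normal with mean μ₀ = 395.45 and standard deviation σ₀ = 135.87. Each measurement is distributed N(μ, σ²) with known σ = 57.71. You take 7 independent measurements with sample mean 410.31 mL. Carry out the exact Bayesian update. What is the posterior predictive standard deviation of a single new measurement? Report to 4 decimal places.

61.5976

For Normal data with known variance σ², a Normal(μ₀, σ₀²) prior on μ is conjugate. Posterior precision = 1/σ₀² + n/σ²; posterior mean is the precision-weighted average of μ₀ and x̄.
σ₀² = 135.87² = 18460.6569, σ² = 57.71² = 3330.4441; σ² + n·σ₀² = 3330.4441 + 7·18460.6569 = 132555.0424.
Posterior precision = 1/σ₀² + n/σ² = 1/18460.6569 + 7/3330.4441 = (σ² + n·σ₀²)/(σ₀²σ²) = 132555.0424/(18460.6569·3330.4441); posterior variance σₙ² = σ₀²σ²/(σ² + n·σ₀²) = 18460.6569·3330.4441/132555.0424 = 463.823818.
Predictive variance for one new observation = σₙ² + σ² = 18460.6569·3330.4441/132555.0424 + 3330.4441 = σ²·(σ₀² + 132555.0424)/132555.0424 = 3330.4441·151015.6993/132555.0424 = 3794.267918; SD = √(3330.4441·151015.6993/132555.0424) = 61.5976.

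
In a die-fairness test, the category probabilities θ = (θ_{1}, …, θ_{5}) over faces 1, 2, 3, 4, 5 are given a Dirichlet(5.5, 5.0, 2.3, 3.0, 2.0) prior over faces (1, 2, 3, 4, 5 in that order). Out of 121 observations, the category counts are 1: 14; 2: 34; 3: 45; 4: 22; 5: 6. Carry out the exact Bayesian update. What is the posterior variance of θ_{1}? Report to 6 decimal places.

The Dirichlet prior is conjugate to the Multinomial likelihood: each posterior αⱼ = prior αⱼ + observed count nⱼ.
Posterior concentration: (19.5, 39.0, 47.3, 25.0, 8.0), total = 138.8.
Var[θ_j] = α_j(Σα−α_j)/((Σα)²(Σα+1)) = 19.5·119.3/(138.8²·139.8) = 0.000864.

0.000864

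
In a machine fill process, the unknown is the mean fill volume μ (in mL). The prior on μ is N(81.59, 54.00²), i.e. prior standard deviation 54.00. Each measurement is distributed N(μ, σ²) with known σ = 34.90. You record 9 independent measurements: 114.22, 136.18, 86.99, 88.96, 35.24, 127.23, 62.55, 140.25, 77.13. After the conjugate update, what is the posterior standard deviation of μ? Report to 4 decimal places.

11.3724

For Normal data with known variance σ², a Normal(μ₀, σ₀²) prior on μ is conjugate. Posterior precision = 1/σ₀² + n/σ²; posterior mean is the precision-weighted average of μ₀ and x̄.
σ₀² = 54.00² = 2916, σ² = 34.90² = 1218.01; σ² + n·σ₀² = 1218.01 + 9·2916 = 27462.01.
Posterior precision = 1/σ₀² + n/σ² = 1/2916 + 9/1218.01 = (σ² + n·σ₀²)/(σ₀²σ²) = 27462.01/(2916·1218.01); posterior variance σₙ² = σ₀²σ²/(σ² + n·σ₀²) = 2916·1218.01/27462.01 = 129.332018.
Posterior SD = √σₙ² = √(2916·1218.01/27462.01) = 11.3724.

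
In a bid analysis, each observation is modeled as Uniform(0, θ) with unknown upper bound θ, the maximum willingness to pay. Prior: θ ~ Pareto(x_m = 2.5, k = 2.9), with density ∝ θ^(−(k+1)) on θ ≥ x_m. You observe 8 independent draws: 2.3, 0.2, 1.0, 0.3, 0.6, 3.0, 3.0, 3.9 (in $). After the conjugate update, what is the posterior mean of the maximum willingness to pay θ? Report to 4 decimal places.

4.2939

A Pareto(scale x_m, shape k) prior on the upper bound θ of Uniform(0, θ) is conjugate: posterior is Pareto(max(x_m, max xᵢ), k + n).
Sample maximum = 3.9; prior scale x_m = 2.5 → posterior scale = max = 3.9.
Posterior shape = 2.9 + 8 = 10.9.
E[θ|data] = k·x_m/(k−1) = 10.9·3.9/9.9 = 4.2939.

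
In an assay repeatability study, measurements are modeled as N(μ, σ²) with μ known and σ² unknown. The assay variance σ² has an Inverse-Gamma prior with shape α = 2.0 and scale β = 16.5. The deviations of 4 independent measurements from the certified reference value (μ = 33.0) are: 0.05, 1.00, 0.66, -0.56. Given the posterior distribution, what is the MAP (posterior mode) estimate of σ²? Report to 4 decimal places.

3.4752

With known mean μ and an Inverse-Gamma(α, β) prior on σ², the Normal likelihood is conjugate: posterior is Inv-Gamma(α + n/2, β + Σ(xᵢ−μ)²/2).
Σ(xᵢ−μ)² = (0.05)² + (1.00)² + (0.66)² + (-0.56)² = 1.7517.
Posterior: Inv-Gamma(2.0 + 4/2, 16.5 + 1.7517/2) = Inv-Gamma(4.00, 17.37585).
Mode = β/(α+1) = 17.37585/5.00 = 3.4752.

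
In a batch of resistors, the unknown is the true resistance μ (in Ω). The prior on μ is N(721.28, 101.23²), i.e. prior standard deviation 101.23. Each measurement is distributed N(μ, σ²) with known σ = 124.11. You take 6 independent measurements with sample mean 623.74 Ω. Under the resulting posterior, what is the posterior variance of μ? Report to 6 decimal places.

2052.916917

For Normal data with known variance σ², a Normal(μ₀, σ₀²) prior on μ is conjugate. Posterior precision = 1/σ₀² + n/σ²; posterior mean is the precision-weighted average of μ₀ and x̄.
σ₀² = 101.23² = 10247.5129, σ² = 124.11² = 15403.2921; σ² + n·σ₀² = 15403.2921 + 6·10247.5129 = 76888.3695.
Posterior precision = 1/σ₀² + n/σ² = 1/10247.5129 + 6/15403.2921 = (σ² + n·σ₀²)/(σ₀²σ²) = 76888.3695/(10247.5129·15403.2921); posterior variance σₙ² = σ₀²σ²/(σ² + n·σ₀²) = 10247.5129·15403.2921/76888.3695 = 2052.916917.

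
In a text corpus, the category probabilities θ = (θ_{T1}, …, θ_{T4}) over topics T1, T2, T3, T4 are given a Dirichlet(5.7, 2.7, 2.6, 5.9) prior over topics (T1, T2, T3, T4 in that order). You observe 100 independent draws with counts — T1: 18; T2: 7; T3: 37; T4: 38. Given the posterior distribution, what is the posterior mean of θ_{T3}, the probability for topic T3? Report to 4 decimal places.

The Dirichlet prior is conjugate to the Multinomial likelihood: each posterior αⱼ = prior αⱼ + observed count nⱼ.
Posterior concentration: (23.7, 9.7, 39.6, 43.9), total = 116.9.
E[θ_{T3}|data] = α_{T3}/Σα = 39.6/116.9 = 0.3388.

0.3388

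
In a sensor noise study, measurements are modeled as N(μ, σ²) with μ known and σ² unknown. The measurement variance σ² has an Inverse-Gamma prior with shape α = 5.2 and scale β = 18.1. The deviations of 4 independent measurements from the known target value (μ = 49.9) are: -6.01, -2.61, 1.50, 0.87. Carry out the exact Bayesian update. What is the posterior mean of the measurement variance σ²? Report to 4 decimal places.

6.6241

With known mean μ and an Inverse-Gamma(α, β) prior on σ², the Normal likelihood is conjugate: posterior is Inv-Gamma(α + n/2, β + Σ(xᵢ−μ)²/2).
Σ(xᵢ−μ)² = (-6.01)² + (-2.61)² + (1.50)² + (0.87)² = 45.9391.
Posterior: Inv-Gamma(5.2 + 4/2, 18.1 + 45.9391/2) = Inv-Gamma(7.20, 41.06955).
E[σ²|data] = β/(α−1) = 41.06955/6.20 = 6.6241.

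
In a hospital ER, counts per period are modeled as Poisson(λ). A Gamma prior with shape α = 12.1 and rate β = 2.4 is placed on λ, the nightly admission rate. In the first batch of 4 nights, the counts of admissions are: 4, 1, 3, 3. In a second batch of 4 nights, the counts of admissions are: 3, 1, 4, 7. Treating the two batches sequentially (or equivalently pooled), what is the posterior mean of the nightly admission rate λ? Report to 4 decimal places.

With a Gamma(shape α, rate β) prior, the Poisson likelihood is conjugate: the posterior is Gamma(α + ΣXᵢ, β + n).
Batch 1: sum of counts S = 11 over n = 4 nights.
After batch 1: Gamma(α+S, β+n) = Gamma(12.1+11, 2.4+4) = Gamma(23.1, 6.4).
Batch 2: sum of counts S = 15 over n = 4 nights.
After batch 2: Gamma(α+S, β+n) = Gamma(23.1+15, 6.4+4) = Gamma(38.1, 10.4).
Posterior mean = α/β = 38.1/10.4 = 3.6635.

3.6635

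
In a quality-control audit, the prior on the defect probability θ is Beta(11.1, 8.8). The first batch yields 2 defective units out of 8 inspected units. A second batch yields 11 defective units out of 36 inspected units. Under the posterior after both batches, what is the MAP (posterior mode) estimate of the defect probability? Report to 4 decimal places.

The Beta prior is conjugate to a Binomial/Bernoulli likelihood; the update adds successes to α and failures to β.
After batch 1: Beta(11.1+2, 8.8+6) = Beta(13.1, 14.8).
After batch 2: Beta(13.1+11, 14.8+25) = Beta(24.1, 39.8).
Mode of Beta(a,b) for a,b>1 is (a−1)/(a+b−2) = 23.1/61.9 = 0.3732.

0.3732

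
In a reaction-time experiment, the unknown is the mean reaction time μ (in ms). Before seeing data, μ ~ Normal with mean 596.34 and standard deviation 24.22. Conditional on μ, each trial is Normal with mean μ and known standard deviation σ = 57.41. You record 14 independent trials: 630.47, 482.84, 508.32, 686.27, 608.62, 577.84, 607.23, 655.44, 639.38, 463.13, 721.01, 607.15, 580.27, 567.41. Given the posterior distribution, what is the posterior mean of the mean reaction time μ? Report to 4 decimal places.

For Normal data with known variance σ², a Normal(μ₀, σ₀²) prior on μ is conjugate. Posterior precision = 1/σ₀² + n/σ²; posterior mean is the precision-weighted average of μ₀ and x̄.
Σxᵢ = 630.47 + 482.84 + 508.32 + 686.27 + 608.62 + 577.84 + 607.23 + 655.44 + 639.38 + 463.13 + 721.01 + 607.15 + 580.27 + 567.41 = 8335.38, so n·x̄ = 8335.38.
σ₀² = 24.22² = 586.6084, σ² = 57.41² = 3295.9081; σ² + n·σ₀² = 3295.9081 + 14·586.6084 = 11508.4257.
Posterior mean = (μ₀/σ₀² + n·x̄/σ²)/(1/σ₀² + n/σ²) = (σ²·μ₀ + σ₀²·n·x̄)/(σ² + n·σ₀²) = (3295.9081·596.34 + 586.6084·8335.38)/11508.4257 = 6855085.761546/11508.4257 = 595.6580.

595.6580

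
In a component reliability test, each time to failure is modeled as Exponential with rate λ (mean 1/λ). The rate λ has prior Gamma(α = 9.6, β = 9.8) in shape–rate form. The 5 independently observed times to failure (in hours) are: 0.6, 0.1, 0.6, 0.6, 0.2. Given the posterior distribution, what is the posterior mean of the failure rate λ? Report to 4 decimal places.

1.2269

With a Gamma(shape α, rate β) prior on the exponential rate λ, the posterior after n observations with total T = Σxᵢ is Gamma(α+n, β+T).
Sum of observations T = 2.1 hours; n = 5.
Posterior: Gamma(9.6+5, 9.8+2.1) = Gamma(14.6, 11.9).
Posterior mean of λ = α/β = 14.6/11.9 = 1.2269.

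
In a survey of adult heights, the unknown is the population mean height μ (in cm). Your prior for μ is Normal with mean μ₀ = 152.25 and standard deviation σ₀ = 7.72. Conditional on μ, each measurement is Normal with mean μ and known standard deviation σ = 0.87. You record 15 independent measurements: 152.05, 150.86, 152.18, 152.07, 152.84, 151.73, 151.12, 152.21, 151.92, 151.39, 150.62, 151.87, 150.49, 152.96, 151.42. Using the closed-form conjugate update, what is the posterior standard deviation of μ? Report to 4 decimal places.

For Normal data with known variance σ², a Normal(μ₀, σ₀²) prior on μ is conjugate. Posterior precision = 1/σ₀² + n/σ²; posterior mean is the precision-weighted average of μ₀ and x̄.
σ₀² = 7.72² = 59.5984, σ² = 0.87² = 0.7569; σ² + n·σ₀² = 0.7569 + 15·59.5984 = 894.7329.
Posterior precision = 1/σ₀² + n/σ² = 1/59.5984 + 15/0.7569 = (σ² + n·σ₀²)/(σ₀²σ²) = 894.7329/(59.5984·0.7569); posterior variance σₙ² = σ₀²σ²/(σ² + n·σ₀²) = 59.5984·0.7569/894.7329 = 0.050417.
Posterior SD = √σₙ² = √(59.5984·0.7569/894.7329) = 0.2245.

0.2245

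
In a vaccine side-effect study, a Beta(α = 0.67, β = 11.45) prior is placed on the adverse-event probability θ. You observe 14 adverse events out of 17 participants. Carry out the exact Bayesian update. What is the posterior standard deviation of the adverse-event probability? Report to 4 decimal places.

The Beta prior is conjugate to a Binomial/Bernoulli likelihood; the update adds successes to α and failures to β.
Posterior: Beta(α+k, β+n−k) = Beta(0.67+14, 11.45+3) = Beta(14.67, 14.45).
Var = αβ/((α+β)²(α+β+1)) = 14.67·14.45/(29.12²·30.12) = 0.00829966; SD = √0.00829966 = 0.0911.

0.0911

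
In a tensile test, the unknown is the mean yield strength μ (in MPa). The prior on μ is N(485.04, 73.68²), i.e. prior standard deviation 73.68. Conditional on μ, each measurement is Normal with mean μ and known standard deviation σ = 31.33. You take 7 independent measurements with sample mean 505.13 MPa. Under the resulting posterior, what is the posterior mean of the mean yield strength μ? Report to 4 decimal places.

For Normal data with known variance σ², a Normal(μ₀, σ₀²) prior on μ is conjugate. Posterior precision = 1/σ₀² + n/σ²; posterior mean is the precision-weighted average of μ₀ and x̄.
n·x̄ = 7·505.13 = 3535.91.
σ₀² = 73.68² = 5428.7424, σ² = 31.33² = 981.5689; σ² + n·σ₀² = 981.5689 + 7·5428.7424 = 38982.7657.
Posterior mean = (μ₀/σ₀² + n·x̄/σ²)/(1/σ₀² + n/σ²) = (σ²·μ₀ + σ₀²·n·x̄)/(σ² + n·σ₀²) = (981.5689·485.04 + 5428.7424·3535.91)/38982.7657 = 19671644.71884/38982.7657 = 504.6241.

504.6241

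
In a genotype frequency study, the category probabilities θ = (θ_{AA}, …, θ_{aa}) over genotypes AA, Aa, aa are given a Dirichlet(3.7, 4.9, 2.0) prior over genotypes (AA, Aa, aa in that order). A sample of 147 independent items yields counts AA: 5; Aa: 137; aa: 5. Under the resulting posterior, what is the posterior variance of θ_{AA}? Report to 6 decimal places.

0.000329

The Dirichlet prior is conjugate to the Multinomial likelihood: each posterior αⱼ = prior αⱼ + observed count nⱼ.
Posterior concentration: (8.7, 141.9, 7.0), total = 157.6.
Var[θ_j] = α_j(Σα−α_j)/((Σα)²(Σα+1)) = 8.7·148.9/(157.6²·158.6) = 0.000329.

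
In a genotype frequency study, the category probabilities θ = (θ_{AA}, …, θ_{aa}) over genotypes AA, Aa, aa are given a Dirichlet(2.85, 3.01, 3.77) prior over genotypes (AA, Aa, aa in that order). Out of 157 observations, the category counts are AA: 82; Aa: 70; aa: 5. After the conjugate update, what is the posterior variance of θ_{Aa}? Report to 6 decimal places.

0.001469

The Dirichlet prior is conjugate to the Multinomial likelihood: each posterior αⱼ = prior αⱼ + observed count nⱼ.
Posterior concentration: (84.85, 73.01, 8.77), total = 166.63.
Var[θ_j] = α_j(Σα−α_j)/((Σα)²(Σα+1)) = 73.01·93.62/(166.63²·167.63) = 0.001469.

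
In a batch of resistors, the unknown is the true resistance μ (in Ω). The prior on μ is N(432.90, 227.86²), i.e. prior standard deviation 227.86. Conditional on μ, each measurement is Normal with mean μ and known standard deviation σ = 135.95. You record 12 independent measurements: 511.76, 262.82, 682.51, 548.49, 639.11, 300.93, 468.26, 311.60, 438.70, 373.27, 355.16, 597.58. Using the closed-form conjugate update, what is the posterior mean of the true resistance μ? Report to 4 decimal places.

For Normal data with known variance σ², a Normal(μ₀, σ₀²) prior on μ is conjugate. Posterior precision = 1/σ₀² + n/σ²; posterior mean is the precision-weighted average of μ₀ and x̄.
Σxᵢ = 511.76 + 262.82 + 682.51 + 548.49 + 639.11 + 300.93 + 468.26 + 311.60 + 438.70 + 373.27 + 355.16 + 597.58 = 5490.19, so n·x̄ = 5490.19.
σ₀² = 227.86² = 51920.1796, σ² = 135.95² = 18482.4025; σ² + n·σ₀² = 18482.4025 + 12·51920.1796 = 641524.5577.
Posterior mean = (μ₀/σ₀² + n·x̄/σ²)/(1/σ₀² + n/σ²) = (σ²·μ₀ + σ₀²·n·x̄)/(σ² + n·σ₀²) = (18482.4025·432.90 + 51920.1796·5490.19)/641524.5577 = 293052682.880374/641524.5577 = 456.8066.

456.8066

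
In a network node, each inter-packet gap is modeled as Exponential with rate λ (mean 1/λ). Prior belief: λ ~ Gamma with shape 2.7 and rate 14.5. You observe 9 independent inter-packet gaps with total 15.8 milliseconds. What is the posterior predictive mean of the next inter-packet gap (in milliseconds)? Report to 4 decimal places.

With a Gamma(shape α, rate β) prior on the exponential rate λ, the posterior after n observations with total T = Σxᵢ is Gamma(α+n, β+T).
Posterior: Gamma(2.7+9, 14.5+15.8) = Gamma(11.7, 30.3).
The predictive distribution for the next observation is Lomax; its mean is β/(α−1) = 30.3/10.7 = 2.8318.

2.8318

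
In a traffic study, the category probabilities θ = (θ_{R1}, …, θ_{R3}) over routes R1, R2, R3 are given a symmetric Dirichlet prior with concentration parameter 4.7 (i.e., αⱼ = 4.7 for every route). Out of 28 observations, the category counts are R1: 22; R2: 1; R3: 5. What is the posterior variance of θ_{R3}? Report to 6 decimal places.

The Dirichlet prior is conjugate to the Multinomial likelihood: each posterior αⱼ = prior αⱼ + observed count nⱼ.
Posterior concentration: (26.7, 5.7, 9.7), total = 42.1.
Var[θ_j] = α_j(Σα−α_j)/((Σα)²(Σα+1)) = 9.7·32.4/(42.1²·43.1) = 0.004114.

0.004114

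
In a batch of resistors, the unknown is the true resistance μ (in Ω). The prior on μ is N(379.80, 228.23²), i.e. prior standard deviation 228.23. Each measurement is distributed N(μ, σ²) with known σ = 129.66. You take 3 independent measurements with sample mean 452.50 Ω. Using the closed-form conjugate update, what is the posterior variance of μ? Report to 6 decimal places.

For Normal data with known variance σ², a Normal(μ₀, σ₀²) prior on μ is conjugate. Posterior precision = 1/σ₀² + n/σ²; posterior mean is the precision-weighted average of μ₀ and x̄.
σ₀² = 228.23² = 52088.9329, σ² = 129.66² = 16811.7156; σ² + n·σ₀² = 16811.7156 + 3·52088.9329 = 173078.5143.
Posterior precision = 1/σ₀² + n/σ² = 1/52088.9329 + 3/16811.7156 = (σ² + n·σ₀²)/(σ₀²σ²) = 173078.5143/(52088.9329·16811.7156); posterior variance σₙ² = σ₀²σ²/(σ² + n·σ₀²) = 52088.9329·16811.7156/173078.5143 = 5059.578477.

5059.578477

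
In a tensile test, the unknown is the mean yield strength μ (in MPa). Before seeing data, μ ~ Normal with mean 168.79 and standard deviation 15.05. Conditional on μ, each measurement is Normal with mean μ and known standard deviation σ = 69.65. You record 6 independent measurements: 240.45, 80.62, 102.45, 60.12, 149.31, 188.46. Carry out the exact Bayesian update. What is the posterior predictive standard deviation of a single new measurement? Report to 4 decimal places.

For Normal data with known variance σ², a Normal(μ₀, σ₀²) prior on μ is conjugate. Posterior precision = 1/σ₀² + n/σ²; posterior mean is the precision-weighted average of μ₀ and x̄.
σ₀² = 15.05² = 226.5025, σ² = 69.65² = 4851.1225; σ² + n·σ₀² = 4851.1225 + 6·226.5025 = 6210.1375.
Posterior precision = 1/σ₀² + n/σ² = 1/226.5025 + 6/4851.1225 = (σ² + n·σ₀²)/(σ₀²σ²) = 6210.1375/(226.5025·4851.1225); posterior variance σₙ² = σ₀²σ²/(σ² + n·σ₀²) = 226.5025·4851.1225/6210.1375 = 176.935112.
Predictive variance for one new observation = σₙ² + σ² = 226.5025·4851.1225/6210.1375 + 4851.1225 = σ²·(σ₀² + 6210.1375)/6210.1375 = 4851.1225·6436.64/6210.1375 = 5028.057612; SD = √(4851.1225·6436.64/6210.1375) = 70.9088.

70.9088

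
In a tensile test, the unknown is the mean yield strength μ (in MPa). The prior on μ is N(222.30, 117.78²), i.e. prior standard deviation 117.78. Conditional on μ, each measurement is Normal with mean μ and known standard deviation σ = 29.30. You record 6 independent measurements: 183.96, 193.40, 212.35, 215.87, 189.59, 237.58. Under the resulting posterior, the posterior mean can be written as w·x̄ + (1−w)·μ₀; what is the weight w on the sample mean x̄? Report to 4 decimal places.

0.9898

For Normal data with known variance σ², a Normal(μ₀, σ₀²) prior on μ is conjugate. Posterior precision = 1/σ₀² + n/σ²; posterior mean is the precision-weighted average of μ₀ and x̄.
σ₀² = 117.78² = 13872.1284, σ² = 29.30² = 858.49. Prior precision 1/σ₀² = 1/13872.1284; data precision n/σ² = 6/858.49.
w = (n/σ²)/(1/σ₀² + n/σ²) = n·σ₀²/(σ² + n·σ₀²) = 6·13872.1284/(858.49 + 6·13872.1284) = 83232.7704/84091.2604 = 0.9898.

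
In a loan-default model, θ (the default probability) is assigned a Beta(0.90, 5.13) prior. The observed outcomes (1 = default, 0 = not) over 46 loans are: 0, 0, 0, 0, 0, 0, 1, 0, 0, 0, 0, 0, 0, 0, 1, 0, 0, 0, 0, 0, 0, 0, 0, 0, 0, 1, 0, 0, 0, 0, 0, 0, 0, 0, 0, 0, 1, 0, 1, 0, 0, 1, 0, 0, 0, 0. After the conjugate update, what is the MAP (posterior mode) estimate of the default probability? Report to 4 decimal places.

0.1179

The Beta prior is conjugate to a Binomial/Bernoulli likelihood; the update adds successes to α and failures to β.
Posterior: Beta(α+k, β+n−k) = Beta(0.90+6, 5.13+40) = Beta(6.90, 45.13).
Mode of Beta(a,b) for a,b>1 is (a−1)/(a+b−2) = 5.90/50.03 = 0.1179.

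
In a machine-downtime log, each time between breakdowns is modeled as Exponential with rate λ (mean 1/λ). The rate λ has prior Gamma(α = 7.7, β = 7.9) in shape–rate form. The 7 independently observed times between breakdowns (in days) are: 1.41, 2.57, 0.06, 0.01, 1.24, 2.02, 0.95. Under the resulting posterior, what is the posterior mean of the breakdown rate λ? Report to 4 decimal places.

0.9097

With a Gamma(shape α, rate β) prior on the exponential rate λ, the posterior after n observations with total T = Σxᵢ is Gamma(α+n, β+T).
Sum of observations T = 8.26 days; n = 7.
Posterior: Gamma(7.7+7, 7.9+8.26) = Gamma(14.7, 16.16).
Posterior mean of λ = α/β = 14.7/16.16 = 0.9097.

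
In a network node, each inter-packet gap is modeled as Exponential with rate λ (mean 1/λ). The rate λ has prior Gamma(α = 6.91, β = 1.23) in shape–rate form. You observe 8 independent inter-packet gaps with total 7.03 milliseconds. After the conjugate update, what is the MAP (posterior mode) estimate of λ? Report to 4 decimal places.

1.6840

With a Gamma(shape α, rate β) prior on the exponential rate λ, the posterior after n observations with total T = Σxᵢ is Gamma(α+n, β+T).
Posterior: Gamma(6.91+8, 1.23+7.03) = Gamma(14.91, 8.26).
Mode = (α−1)/β = 1.6840.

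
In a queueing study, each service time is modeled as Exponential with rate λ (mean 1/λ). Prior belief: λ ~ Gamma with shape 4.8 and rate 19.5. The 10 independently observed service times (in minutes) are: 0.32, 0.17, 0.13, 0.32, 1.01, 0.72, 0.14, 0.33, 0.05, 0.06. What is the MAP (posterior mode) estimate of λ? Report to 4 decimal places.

With a Gamma(shape α, rate β) prior on the exponential rate λ, the posterior after n observations with total T = Σxᵢ is Gamma(α+n, β+T).
Sum of observations T = 3.25 minutes; n = 10.
Posterior: Gamma(4.8+10, 19.5+3.25) = Gamma(14.8, 22.75).
Mode = (α−1)/β = 0.6066.

0.6066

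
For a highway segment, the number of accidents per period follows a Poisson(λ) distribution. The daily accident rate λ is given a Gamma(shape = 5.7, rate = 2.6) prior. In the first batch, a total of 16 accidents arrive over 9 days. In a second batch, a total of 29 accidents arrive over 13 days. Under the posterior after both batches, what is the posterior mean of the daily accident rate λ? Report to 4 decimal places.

2.0610

With a Gamma(shape α, rate β) prior, the Poisson likelihood is conjugate: the posterior is Gamma(α + ΣXᵢ, β + n).
After batch 1: Gamma(α+S, β+n) = Gamma(5.7+16, 2.6+9) = Gamma(21.7, 11.6).
After batch 2: Gamma(α+S, β+n) = Gamma(21.7+29, 11.6+13) = Gamma(50.7, 24.6).
Posterior mean = α/β = 50.7/24.6 = 2.0610.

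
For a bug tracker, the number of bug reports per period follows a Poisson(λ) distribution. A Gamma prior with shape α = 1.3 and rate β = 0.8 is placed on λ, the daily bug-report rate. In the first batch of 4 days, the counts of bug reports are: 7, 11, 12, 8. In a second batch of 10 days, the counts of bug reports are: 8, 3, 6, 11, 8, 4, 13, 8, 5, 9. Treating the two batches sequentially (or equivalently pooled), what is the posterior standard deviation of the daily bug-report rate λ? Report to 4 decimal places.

With a Gamma(shape α, rate β) prior, the Poisson likelihood is conjugate: the posterior is Gamma(α + ΣXᵢ, β + n).
Batch 1: sum of counts S = 38 over n = 4 days.
After batch 1: Gamma(α+S, β+n) = Gamma(1.3+38, 0.8+4) = Gamma(39.3, 4.8).
Batch 2: sum of counts S = 75 over n = 10 days.
After batch 2: Gamma(α+S, β+n) = Gamma(39.3+75, 4.8+10) = Gamma(114.3, 14.8).
SD = √α/β = √114.3/14.8 = 0.7224.

0.7224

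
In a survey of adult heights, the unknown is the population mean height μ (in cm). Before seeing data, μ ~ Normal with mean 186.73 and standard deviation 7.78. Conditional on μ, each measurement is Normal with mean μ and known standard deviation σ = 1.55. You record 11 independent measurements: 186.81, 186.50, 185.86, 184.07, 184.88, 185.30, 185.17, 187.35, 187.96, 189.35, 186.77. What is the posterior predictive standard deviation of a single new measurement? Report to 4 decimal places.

1.6187

For Normal data with known variance σ², a Normal(μ₀, σ₀²) prior on μ is conjugate. Posterior precision = 1/σ₀² + n/σ²; posterior mean is the precision-weighted average of μ₀ and x̄.
σ₀² = 7.78² = 60.5284, σ² = 1.55² = 2.4025; σ² + n·σ₀² = 2.4025 + 11·60.5284 = 668.2149.
Posterior precision = 1/σ₀² + n/σ² = 1/60.5284 + 11/2.4025 = (σ² + n·σ₀²)/(σ₀²σ²) = 668.2149/(60.5284·2.4025); posterior variance σₙ² = σ₀²σ²/(σ² + n·σ₀²) = 60.5284·2.4025/668.2149 = 0.217624.
Predictive variance for one new observation = σₙ² + σ² = 60.5284·2.4025/668.2149 + 2.4025 = σ²·(σ₀² + 668.2149)/668.2149 = 2.4025·728.7433/668.2149 = 2.620124; SD = √(2.4025·728.7433/668.2149) = 1.6187.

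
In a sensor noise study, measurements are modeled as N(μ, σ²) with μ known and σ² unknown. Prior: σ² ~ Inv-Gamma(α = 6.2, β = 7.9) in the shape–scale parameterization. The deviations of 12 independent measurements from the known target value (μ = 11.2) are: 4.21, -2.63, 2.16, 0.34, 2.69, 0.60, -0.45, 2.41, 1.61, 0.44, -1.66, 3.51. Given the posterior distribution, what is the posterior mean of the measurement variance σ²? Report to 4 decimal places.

3.4237

With known mean μ and an Inverse-Gamma(α, β) prior on σ², the Normal likelihood is conjugate: posterior is Inv-Gamma(α + n/2, β + Σ(xᵢ−μ)²/2).
Σ(xᵢ−μ)² = (4.21)² + (-2.63)² + (2.16)² + (0.34)² + (2.69)² + (0.60)² + (-0.45)² + (2.41)² + (1.61)² + (0.44)² + (-1.66)² + (3.51)² = 60.8903.
Posterior: Inv-Gamma(6.2 + 12/2, 7.9 + 60.8903/2) = Inv-Gamma(12.20, 38.34515).
E[σ²|data] = β/(α−1) = 38.34515/11.20 = 3.4237.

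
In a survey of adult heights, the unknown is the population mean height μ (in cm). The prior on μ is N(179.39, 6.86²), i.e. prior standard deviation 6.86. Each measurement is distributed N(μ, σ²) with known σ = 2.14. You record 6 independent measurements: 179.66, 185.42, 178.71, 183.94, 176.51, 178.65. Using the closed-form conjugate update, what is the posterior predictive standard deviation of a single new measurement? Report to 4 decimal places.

2.3088

For Normal data with known variance σ², a Normal(μ₀, σ₀²) prior on μ is conjugate. Posterior precision = 1/σ₀² + n/σ²; posterior mean is the precision-weighted average of μ₀ and x̄.
σ₀² = 6.86² = 47.0596, σ² = 2.14² = 4.5796; σ² + n·σ₀² = 4.5796 + 6·47.0596 = 286.9372.
Posterior precision = 1/σ₀² + n/σ² = 1/47.0596 + 6/4.5796 = (σ² + n·σ₀²)/(σ₀²σ²) = 286.9372/(47.0596·4.5796); posterior variance σₙ² = σ₀²σ²/(σ² + n·σ₀²) = 47.0596·4.5796/286.9372 = 0.751085.
Predictive variance for one new observation = σₙ² + σ² = 47.0596·4.5796/286.9372 + 4.5796 = σ²·(σ₀² + 286.9372)/286.9372 = 4.5796·333.9968/286.9372 = 5.330685; SD = √(4.5796·333.9968/286.9372) = 2.3088.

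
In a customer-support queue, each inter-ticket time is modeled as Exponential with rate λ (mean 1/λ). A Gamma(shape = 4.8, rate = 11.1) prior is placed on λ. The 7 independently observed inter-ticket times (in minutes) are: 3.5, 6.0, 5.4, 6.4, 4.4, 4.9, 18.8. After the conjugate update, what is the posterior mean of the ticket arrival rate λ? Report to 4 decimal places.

With a Gamma(shape α, rate β) prior on the exponential rate λ, the posterior after n observations with total T = Σxᵢ is Gamma(α+n, β+T).
Sum of observations T = 49.4 minutes; n = 7.
Posterior: Gamma(4.8+7, 11.1+49.4) = Gamma(11.8, 60.5).
Posterior mean of λ = α/β = 11.8/60.5 = 0.1950.

0.1950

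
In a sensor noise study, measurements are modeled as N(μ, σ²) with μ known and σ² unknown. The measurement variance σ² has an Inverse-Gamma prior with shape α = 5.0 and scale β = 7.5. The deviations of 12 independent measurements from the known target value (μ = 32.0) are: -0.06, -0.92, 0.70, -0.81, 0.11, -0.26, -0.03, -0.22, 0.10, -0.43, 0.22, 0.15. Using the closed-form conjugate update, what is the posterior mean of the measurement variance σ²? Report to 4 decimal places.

With known mean μ and an Inverse-Gamma(α, β) prior on σ², the Normal likelihood is conjugate: posterior is Inv-Gamma(α + n/2, β + Σ(xᵢ−μ)²/2).
Σ(xᵢ−μ)² = (-0.06)² + (-0.92)² + (0.70)² + (-0.81)² + (0.11)² + (-0.26)² + (-0.03)² + (-0.22)² + (0.10)² + (-0.43)² + (0.22)² + (0.15)² = 2.3909.
Posterior: Inv-Gamma(5.0 + 12/2, 7.5 + 2.3909/2) = Inv-Gamma(11.00, 8.69545).
E[σ²|data] = β/(α−1) = 8.69545/10.00 = 0.8695.

0.8695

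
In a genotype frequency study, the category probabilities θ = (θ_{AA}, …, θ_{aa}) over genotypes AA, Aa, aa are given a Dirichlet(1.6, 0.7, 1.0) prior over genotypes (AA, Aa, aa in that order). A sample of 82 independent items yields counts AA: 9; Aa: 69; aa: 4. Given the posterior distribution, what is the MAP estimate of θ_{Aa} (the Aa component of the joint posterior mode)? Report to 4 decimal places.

The Dirichlet prior is conjugate to the Multinomial likelihood: each posterior αⱼ = prior αⱼ + observed count nⱼ.
Posterior concentration: (10.6, 69.7, 5.0), total = 85.3.
Joint mode component: (α_{Aa}−1)/(Σα−K) = 68.7/82.3 = 0.8348.

0.8348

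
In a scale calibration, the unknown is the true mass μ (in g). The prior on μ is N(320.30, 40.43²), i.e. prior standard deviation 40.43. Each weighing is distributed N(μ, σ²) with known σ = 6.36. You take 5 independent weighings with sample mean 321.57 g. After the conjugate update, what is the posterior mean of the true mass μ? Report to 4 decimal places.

For Normal data with known variance σ², a Normal(μ₀, σ₀²) prior on μ is conjugate. Posterior precision = 1/σ₀² + n/σ²; posterior mean is the precision-weighted average of μ₀ and x̄.
n·x̄ = 5·321.57 = 1607.85.
σ₀² = 40.43² = 1634.5849, σ² = 6.36² = 40.4496; σ² + n·σ₀² = 40.4496 + 5·1634.5849 = 8213.3741.
Posterior mean = (μ₀/σ₀² + n·x̄/σ²)/(1/σ₀² + n/σ²) = (σ²·μ₀ + σ₀²·n·x̄)/(σ² + n·σ₀²) = (40.4496·320.30 + 1634.5849·1607.85)/8213.3741 = 2641123.338345/8213.3741 = 321.5637.

321.5637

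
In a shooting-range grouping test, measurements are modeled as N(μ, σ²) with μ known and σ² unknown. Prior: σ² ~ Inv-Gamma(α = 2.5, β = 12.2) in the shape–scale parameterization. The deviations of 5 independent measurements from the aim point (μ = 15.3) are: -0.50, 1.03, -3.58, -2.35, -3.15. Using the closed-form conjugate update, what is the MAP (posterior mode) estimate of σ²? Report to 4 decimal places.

4.4977

With known mean μ and an Inverse-Gamma(α, β) prior on σ², the Normal likelihood is conjugate: posterior is Inv-Gamma(α + n/2, β + Σ(xᵢ−μ)²/2).
Σ(xᵢ−μ)² = (-0.50)² + (1.03)² + (-3.58)² + (-2.35)² + (-3.15)² = 29.5723.
Posterior: Inv-Gamma(2.5 + 5/2, 12.2 + 29.5723/2) = Inv-Gamma(5.00, 26.98615).
Mode = β/(α+1) = 26.98615/6.00 = 4.4977.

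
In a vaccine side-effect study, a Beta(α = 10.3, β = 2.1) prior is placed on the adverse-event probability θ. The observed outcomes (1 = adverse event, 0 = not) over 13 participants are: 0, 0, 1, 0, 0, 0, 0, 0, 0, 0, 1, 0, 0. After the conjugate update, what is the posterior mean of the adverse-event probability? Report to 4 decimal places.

The Beta prior is conjugate to a Binomial/Bernoulli likelihood; the update adds successes to α and failures to β.
Posterior: Beta(α+k, β+n−k) = Beta(10.3+2, 2.1+11) = Beta(12.3, 13.1).
Posterior mean = α/(α+β) = 12.3/25.4 = 0.4843.

0.4843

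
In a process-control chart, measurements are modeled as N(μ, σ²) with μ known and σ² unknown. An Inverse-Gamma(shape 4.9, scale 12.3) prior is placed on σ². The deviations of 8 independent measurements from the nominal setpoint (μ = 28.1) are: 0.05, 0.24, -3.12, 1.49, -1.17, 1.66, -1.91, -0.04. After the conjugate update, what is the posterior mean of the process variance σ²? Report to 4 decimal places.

With known mean μ and an Inverse-Gamma(α, β) prior on σ², the Normal likelihood is conjugate: posterior is Inv-Gamma(α + n/2, β + Σ(xᵢ−μ)²/2).
Σ(xᵢ−μ)² = (0.05)² + (0.24)² + (-3.12)² + (1.49)² + (-1.17)² + (1.66)² + (-1.91)² + (-0.04)² = 19.7888.
Posterior: Inv-Gamma(4.9 + 8/2, 12.3 + 19.7888/2) = Inv-Gamma(8.90, 22.19440).
E[σ²|data] = β/(α−1) = 22.19440/7.90 = 2.8094.

2.8094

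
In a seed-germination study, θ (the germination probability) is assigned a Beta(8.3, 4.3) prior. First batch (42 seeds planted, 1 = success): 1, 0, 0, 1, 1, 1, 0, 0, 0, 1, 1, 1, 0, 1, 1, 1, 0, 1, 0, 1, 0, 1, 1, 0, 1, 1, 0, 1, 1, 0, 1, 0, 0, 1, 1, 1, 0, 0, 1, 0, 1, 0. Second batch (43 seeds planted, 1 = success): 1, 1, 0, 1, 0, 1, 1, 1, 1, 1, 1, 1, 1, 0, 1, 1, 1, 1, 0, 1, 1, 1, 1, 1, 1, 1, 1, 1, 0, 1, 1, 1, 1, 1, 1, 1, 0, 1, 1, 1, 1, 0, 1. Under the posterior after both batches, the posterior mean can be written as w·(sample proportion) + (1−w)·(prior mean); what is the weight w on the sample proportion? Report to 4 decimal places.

The Beta prior is conjugate to a Binomial/Bernoulli likelihood; the update adds successes to α and failures to β.
Total number of seeds planted: n = 42 + 43 = 85.
Posterior mean = (α₀+k)/(α₀+β₀+n) = [n/(α₀+β₀+n)]·(k/n) + [(α₀+β₀)/(α₀+β₀+n)]·α₀/(α₀+β₀), so only n and the prior enter the weight.
The weight on the data is w = n/(α₀+β₀+n) = 85/(8.3+4.3+85) = 85/97.6 = 0.8709.

0.8709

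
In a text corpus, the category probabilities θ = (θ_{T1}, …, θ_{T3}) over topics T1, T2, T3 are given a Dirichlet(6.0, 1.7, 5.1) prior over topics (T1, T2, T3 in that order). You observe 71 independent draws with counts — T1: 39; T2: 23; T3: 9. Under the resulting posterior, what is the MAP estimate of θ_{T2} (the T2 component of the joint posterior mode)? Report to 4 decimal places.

The Dirichlet prior is conjugate to the Multinomial likelihood: each posterior αⱼ = prior αⱼ + observed count nⱼ.
Posterior concentration: (45.0, 24.7, 14.1), total = 83.8.
Joint mode component: (α_{T2}−1)/(Σα−K) = 23.7/80.8 = 0.2933.

0.2933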